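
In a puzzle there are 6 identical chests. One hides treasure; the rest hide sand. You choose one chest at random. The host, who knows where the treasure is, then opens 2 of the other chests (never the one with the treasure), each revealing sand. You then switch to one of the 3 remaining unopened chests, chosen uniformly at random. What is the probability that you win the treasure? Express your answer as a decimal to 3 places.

Your original chest holds the treasure with probability 1/6, so the other 5 collectively hold it with probability 5/6.
The host can always find 2 empty chests to open, so the reveals don't change that 5/6; it is now spread over the 3 remaining unopened chests.
P(win by switching) = (5/6) · (1/3) = 5/18 ≈ 0.278.

0.278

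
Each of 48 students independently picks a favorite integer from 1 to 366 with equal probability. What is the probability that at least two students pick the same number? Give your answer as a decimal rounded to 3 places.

It's easier to compute the probability that all 48 are distinct.
P(all distinct) = 366/366 · 365/366 · ··· · 319/366 ≈ 0.040.
So the probability of at least one match is 1 − 0.040 = 0.960.

0.960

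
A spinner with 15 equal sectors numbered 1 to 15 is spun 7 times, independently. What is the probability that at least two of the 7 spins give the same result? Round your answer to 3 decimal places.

0.810

P(all 7 different) = 15/15 · 14/15 · ··· · 9/15 ≈ 0.190.
P(at least two equal) = 1 − 0.190 = 0.810.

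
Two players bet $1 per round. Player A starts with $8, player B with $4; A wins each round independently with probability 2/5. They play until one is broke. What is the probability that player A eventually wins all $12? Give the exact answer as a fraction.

Let r = q/p = (3/5)/(2/5) = 3/2. The recurrence P(i) = p·P(i+1) + q·P(i−1) with P(0)=0, P(12)=1 gives P(i) = (1 − r^i)/(1 − r^12).
P(8) = (1 − (3/2)^8) / (1 − (3/2)^12) = 1552/8113.

1552/8113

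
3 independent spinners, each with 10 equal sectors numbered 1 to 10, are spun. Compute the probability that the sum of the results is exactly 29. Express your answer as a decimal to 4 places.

There are 10^3 = 1000 equally likely outcomes.
The number of ordered 3-tuples from {1,…,10} summing to 29 is 3.
P(sum = 29) = 3/1000 ≈ 0.0030.

0.0030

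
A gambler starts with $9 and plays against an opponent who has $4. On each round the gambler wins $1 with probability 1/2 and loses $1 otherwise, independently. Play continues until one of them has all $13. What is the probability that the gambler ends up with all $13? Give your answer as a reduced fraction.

9/13

With a fair step, P(i) = ½P(i−1) + ½P(i+1) with P(0)=0, P(13)=1 has the linear solution P(i) = i/13.
P(9) = 9/13.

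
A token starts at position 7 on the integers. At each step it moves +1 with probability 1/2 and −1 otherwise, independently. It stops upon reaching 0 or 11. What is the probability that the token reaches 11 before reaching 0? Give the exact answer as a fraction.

7/11

With a fair step, P(i) = ½P(i−1) + ½P(i+1) with P(0)=0, P(11)=1 has the linear solution P(i) = i/11.
P(7) = 7/11.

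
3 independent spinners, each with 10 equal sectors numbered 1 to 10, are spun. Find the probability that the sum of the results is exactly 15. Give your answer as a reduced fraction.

73/1000

There are 10^3 = 1000 equally likely outcomes.
The number of ordered 3-tuples from {1,…,10} summing to 15 is 73.
P(sum = 15) = 73/1000.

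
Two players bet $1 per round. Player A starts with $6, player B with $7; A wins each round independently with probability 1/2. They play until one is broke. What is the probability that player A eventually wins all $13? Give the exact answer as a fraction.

With a fair step, P(i) = ½P(i−1) + ½P(i+1) with P(0)=0, P(13)=1 has the linear solution P(i) = i/13.
P(6) = 6/13.

6/13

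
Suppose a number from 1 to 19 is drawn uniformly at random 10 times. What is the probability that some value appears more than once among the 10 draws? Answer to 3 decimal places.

P(all 10 different) = 19/19 · 18/19 · ··· · 10/19 ≈ 0.055.
P(at least two equal) = 1 − 0.055 = 0.945.

0.945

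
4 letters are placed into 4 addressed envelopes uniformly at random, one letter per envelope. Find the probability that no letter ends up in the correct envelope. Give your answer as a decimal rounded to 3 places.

0.375

This is the derangement probability: permutations of 4 with no fixed point.
D(4) = 4! · (1 − 1/1! + 1/2! − ··· + (−1)^4/4!) = 9.
P = 9/24 = 3/8 ≈ 0.375.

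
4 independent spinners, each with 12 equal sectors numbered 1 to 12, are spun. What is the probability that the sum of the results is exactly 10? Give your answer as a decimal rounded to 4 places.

There are 12^4 = 20736 equally likely outcomes.
The number of ordered 4-tuples from {1,…,12} summing to 10 is 84.
P(sum = 10) = 84/20736 = 7/1728 ≈ 0.0041.

0.0041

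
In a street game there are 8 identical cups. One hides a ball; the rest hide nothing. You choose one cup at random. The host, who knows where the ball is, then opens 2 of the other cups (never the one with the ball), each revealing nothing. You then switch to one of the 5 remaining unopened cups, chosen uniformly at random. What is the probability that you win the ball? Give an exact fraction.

Your original cup holds the ball with probability 1/8, so the other 7 collectively hold it with probability 7/8.
The host can always find 2 empty cups to open, so the reveals don't change that 7/8; it is now spread over the 5 remaining unopened cups.
P(win by switching) = (7/8) · (1/5) = 7/40.

7/40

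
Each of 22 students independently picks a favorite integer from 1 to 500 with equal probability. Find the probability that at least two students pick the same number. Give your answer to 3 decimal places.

0.374

It's easier to compute the probability that all 22 are distinct.
P(all distinct) = 500/500 · 499/500 · ··· · 479/500 ≈ 0.626.
So the probability of at least one match is 1 − 0.626 = 0.374.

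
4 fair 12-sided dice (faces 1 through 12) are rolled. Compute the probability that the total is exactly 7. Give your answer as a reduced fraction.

5/5184

There are 12^4 = 20736 equally likely outcomes.
The number of ordered 4-tuples from {1,…,12} summing to 7 is 20.
P(sum = 7) = 20/20736 = 5/5184.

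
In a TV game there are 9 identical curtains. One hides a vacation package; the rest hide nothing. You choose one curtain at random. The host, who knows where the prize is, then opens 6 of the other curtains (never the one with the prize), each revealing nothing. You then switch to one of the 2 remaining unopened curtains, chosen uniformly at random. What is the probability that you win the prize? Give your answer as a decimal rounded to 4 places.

Your original curtain holds the prize with probability 1/9, so the other 8 collectively hold it with probability 8/9.
The host can always find 6 empty curtains to open, so the reveals don't change that 8/9; it is now spread over the 2 remaining unopened curtains.
P(win by switching) = (8/9) · (1/2) = 4/9 ≈ 0.4444.

0.4444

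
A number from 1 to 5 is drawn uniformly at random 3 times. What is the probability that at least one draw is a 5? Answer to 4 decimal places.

P(no draw is a 5) = (4/5)^3 ≈ 0.5120.
P(at least one) = 1 − 0.5120 = 0.4880.

0.4880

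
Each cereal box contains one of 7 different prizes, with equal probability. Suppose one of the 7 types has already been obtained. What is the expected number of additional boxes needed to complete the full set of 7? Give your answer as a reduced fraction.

343/20

Starting from 1 distinct type, each trial gives a new one with probability (7−i)/7 when i types are held, so the wait for the next new type is 7/(7−i).
E = 7/6 + 7/5 + 7/4 + 7/3 + 7/2 + 7/1 = 343/20.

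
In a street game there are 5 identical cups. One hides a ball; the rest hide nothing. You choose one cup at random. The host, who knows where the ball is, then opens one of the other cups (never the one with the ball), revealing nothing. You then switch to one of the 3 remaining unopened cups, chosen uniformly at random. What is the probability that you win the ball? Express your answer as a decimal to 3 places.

0.267

Your original cup holds the ball with probability 1/5, so the other 4 collectively hold it with probability 4/5.
The host can always find an empty cup to open, so this doesn't change that 4/5; it is now spread over the 3 remaining unopened cups.
P(win by switching) = (4/5) · (1/3) = 4/15 ≈ 0.267.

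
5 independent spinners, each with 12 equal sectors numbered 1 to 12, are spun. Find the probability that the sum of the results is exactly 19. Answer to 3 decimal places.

0.012

There are 12^5 = 248832 equally likely outcomes.
The number of ordered 5-tuples from {1,…,12} summing to 19 is 2985.
P(sum = 19) = 2985/248832 = 995/82944 ≈ 0.012.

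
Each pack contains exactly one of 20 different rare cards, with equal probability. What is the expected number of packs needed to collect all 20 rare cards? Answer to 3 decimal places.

71.955

After i distinct types are collected, each trial gives a new one with probability (20−i)/20, so the expected wait for the next new type is 20/(20−i).
E = 20/20 + 20/19 + 20/18 + 20/17 + 20/16 + 20/15 + 20/14 + 20/13 + 20/12 + 20/11 + 20/10 + 20/9 + 20/8 + 20/7 + 20/6 + 20/5 + 20/4 + 20/3 + 20/2 + 20/1 = 279175675/3879876 ≈ 71.955.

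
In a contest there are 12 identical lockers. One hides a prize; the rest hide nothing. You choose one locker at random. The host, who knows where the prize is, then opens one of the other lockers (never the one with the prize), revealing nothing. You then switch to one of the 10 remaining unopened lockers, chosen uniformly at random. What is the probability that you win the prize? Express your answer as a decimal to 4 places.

0.0917

Your original locker holds the prize with probability 1/12, so the other 11 collectively hold it with probability 11/12.
The host can always find an empty locker to open, so this doesn't change that 11/12; it is now spread over the 10 remaining unopened lockers.
P(win by switching) = (11/12) · (1/10) = 11/120 ≈ 0.0917.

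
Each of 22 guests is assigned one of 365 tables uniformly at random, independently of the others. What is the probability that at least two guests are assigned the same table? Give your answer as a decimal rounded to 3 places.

0.476

It's easier to compute the probability that all 22 are distinct.
P(all distinct) = 365/365 · 364/365 · ··· · 344/365 ≈ 0.524.
So the probability of at least one match is 1 − 0.524 = 0.476.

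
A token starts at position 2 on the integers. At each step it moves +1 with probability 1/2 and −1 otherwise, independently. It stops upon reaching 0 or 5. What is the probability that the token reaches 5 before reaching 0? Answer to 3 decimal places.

0.400

With a fair step, P(i) = ½P(i−1) + ½P(i+1) with P(0)=0, P(5)=1 has the linear solution P(i) = i/5.
P(2) = 2/5 ≈ 0.400.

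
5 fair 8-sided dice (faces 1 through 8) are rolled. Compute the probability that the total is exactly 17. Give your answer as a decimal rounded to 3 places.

0.045

There are 8^5 = 32768 equally likely outcomes.
The number of ordered 5-tuples from {1,…,8} summing to 17 is 1470.
P(sum = 17) = 1470/32768 = 735/16384 ≈ 0.045.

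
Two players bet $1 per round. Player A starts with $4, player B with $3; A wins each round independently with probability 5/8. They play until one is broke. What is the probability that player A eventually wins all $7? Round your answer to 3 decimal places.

Let r = q/p = (3/8)/(5/8) = 3/5. The recurrence P(i) = p·P(i+1) + q·P(i−1) with P(0)=0, P(7)=1 gives P(i) = (1 − r^i)/(1 − r^7).
P(4) = (1 − (3/5)^4) / (1 − (3/5)^7) = 34000/37969 ≈ 0.895.

0.895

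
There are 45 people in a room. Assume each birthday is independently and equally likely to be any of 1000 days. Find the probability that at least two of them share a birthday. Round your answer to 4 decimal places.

It's easier to compute the probability that all 45 are distinct.
P(all distinct) = 1000/1000 · 999/1000 · ··· · 956/1000 ≈ 0.3660.
So the probability of at least one match is 1 − 0.3660 = 0.6340.

0.6340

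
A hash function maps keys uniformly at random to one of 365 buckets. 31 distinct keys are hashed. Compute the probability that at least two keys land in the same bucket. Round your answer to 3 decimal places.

0.730

It's easier to compute the probability that all 31 are distinct.
P(all distinct) = 365/365 · 364/365 · ··· · 335/365 ≈ 0.270.
So the probability of at least one match is 1 − 0.270 = 0.730.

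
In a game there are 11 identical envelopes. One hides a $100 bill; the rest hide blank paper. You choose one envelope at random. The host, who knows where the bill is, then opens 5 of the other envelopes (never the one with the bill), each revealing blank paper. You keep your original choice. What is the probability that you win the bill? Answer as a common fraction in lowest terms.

1/11

The host can always open 5 empty envelopes regardless of your choice, so the reveals give no information about your original envelope.
P(win by staying) = 1/11.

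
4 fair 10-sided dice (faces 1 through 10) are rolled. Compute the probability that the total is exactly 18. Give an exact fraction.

27/500

There are 10^4 = 10000 equally likely outcomes.
The number of ordered 4-tuples from {1,…,10} summing to 18 is 540.
P(sum = 18) = 540/10000 = 27/500.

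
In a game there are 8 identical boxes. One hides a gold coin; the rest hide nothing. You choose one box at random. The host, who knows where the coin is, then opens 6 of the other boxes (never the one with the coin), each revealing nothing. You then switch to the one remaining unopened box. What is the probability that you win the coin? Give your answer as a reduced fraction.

7/8

Your original box holds the coin with probability 1/8, so the other 7 collectively hold it with probability 7/8.
The host can always find 6 empty boxes to open, so the reveals don't change that 7/8; it is now spread over the 1 remaining unopened box.
P(win by switching) = (7/8) · (1/1) = 7/8.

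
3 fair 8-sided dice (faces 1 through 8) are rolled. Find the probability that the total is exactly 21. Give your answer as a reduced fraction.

There are 8^3 = 512 equally likely outcomes.
The number of ordered 3-tuples from {1,…,8} summing to 21 is 10.
P(sum = 21) = 10/512 = 5/256.

5/256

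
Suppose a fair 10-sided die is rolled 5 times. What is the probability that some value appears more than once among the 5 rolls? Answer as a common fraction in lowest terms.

436/625

P(all 5 different) = 10/10 · 9/10 · ··· · 6/10 = 189/625.
P(at least two equal) = 1 − 189/625 = 436/625.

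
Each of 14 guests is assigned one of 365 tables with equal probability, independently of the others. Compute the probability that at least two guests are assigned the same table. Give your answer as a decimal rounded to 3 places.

It's easier to compute the probability that all 14 are distinct.
P(all distinct) = 365/365 · 364/365 · ··· · 352/365 ≈ 0.777.
So the probability of at least one match is 1 − 0.777 = 0.223.

0.223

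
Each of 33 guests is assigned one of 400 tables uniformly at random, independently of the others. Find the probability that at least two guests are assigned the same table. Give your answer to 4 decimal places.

It's easier to compute the probability that all 33 are distinct.
P(all distinct) = 400/400 · 399/400 · ··· · 368/400 ≈ 0.2574.
So the probability of at least one match is 1 − 0.2574 = 0.7426.

0.7426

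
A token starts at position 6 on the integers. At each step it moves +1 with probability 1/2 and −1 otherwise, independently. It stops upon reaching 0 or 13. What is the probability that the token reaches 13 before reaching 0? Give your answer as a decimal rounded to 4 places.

0.4615

With a fair step, P(i) = ½P(i−1) + ½P(i+1) with P(0)=0, P(13)=1 has the linear solution P(i) = i/13.
P(6) = 6/13 ≈ 0.4615.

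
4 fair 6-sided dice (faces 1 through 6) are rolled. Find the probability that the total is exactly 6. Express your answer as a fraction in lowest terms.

There are 6^4 = 1296 equally likely outcomes.
The number of ordered 4-tuples from {1,…,6} summing to 6 is 10.
P(sum = 6) = 10/1296 = 5/648.

5/648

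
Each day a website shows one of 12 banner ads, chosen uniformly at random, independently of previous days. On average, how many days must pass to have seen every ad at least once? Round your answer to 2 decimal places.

37.24

After i distinct types are collected, each trial gives a new one with probability (12−i)/12, so the expected wait for the next new type is 12/(12−i).
E = 12/12 + 12/11 + 12/10 + 12/9 + 12/8 + 12/7 + 12/6 + 12/5 + 12/4 + 12/3 + 12/2 + 12/1 = 86021/2310 ≈ 37.24.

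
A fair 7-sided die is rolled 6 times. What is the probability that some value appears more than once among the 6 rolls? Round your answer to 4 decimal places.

0.9572

P(all 6 different) = 7/7 · 6/7 · ··· · 2/7 ≈ 0.0428.
P(at least two equal) = 1 − 0.0428 = 0.9572.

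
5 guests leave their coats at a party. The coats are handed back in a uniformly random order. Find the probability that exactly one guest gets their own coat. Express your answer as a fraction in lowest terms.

3/8

Choose which one is fixed: C(5,1) = 5 ways.
The remaining 4 must have no fixed point: D(4) = 9.
P = 5·9/120 = 3/8.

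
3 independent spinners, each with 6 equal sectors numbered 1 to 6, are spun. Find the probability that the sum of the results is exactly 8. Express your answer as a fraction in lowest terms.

There are 6^3 = 216 equally likely outcomes.
The number of ordered 3-tuples from {1,…,6} summing to 8 is 21.
P(sum = 8) = 21/216 = 7/72.

7/72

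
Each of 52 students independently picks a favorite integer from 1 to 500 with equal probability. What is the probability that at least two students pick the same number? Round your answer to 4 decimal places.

0.9359

It's easier to compute the probability that all 52 are distinct.
P(all distinct) = 500/500 · 499/500 · ··· · 449/500 ≈ 0.0641.
So the probability of at least one match is 1 − 0.0641 = 0.9359.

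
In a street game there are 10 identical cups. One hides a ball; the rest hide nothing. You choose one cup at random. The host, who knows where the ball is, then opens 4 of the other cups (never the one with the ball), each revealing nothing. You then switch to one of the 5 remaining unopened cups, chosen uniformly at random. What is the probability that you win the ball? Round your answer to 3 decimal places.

Your original cup holds the ball with probability 1/10, so the other 9 collectively hold it with probability 9/10.
The host can always find 4 empty cups to open, so the reveals don't change that 9/10; it is now spread over the 5 remaining unopened cups.
P(win by switching) = (9/10) · (1/5) = 9/50 ≈ 0.180.

0.180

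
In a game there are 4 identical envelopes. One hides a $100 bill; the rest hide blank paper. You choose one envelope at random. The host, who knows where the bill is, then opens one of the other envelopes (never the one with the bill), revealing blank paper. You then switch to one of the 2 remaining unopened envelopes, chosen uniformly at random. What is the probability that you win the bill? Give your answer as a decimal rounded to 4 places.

0.3750

Your original envelope holds the bill with probability 1/4, so the other 3 collectively hold it with probability 3/4.
The host can always find an empty envelope to open, so this doesn't change that 3/4; it is now spread over the 2 remaining unopened envelopes.
P(win by switching) = (3/4) · (1/2) = 3/8 ≈ 0.3750.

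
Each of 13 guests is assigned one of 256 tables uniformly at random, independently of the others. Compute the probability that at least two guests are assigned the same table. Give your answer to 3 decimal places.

It's easier to compute the probability that all 13 are distinct.
P(all distinct) = 256/256 · 255/256 · ··· · 244/256 ≈ 0.734.
So the probability of at least one match is 1 − 0.734 = 0.266.

0.266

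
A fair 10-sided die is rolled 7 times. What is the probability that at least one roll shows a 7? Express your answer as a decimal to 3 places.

0.522

P(no roll shows a 7) = (9/10)^7 ≈ 0.478.
P(at least one) = 1 − 0.478 = 0.522.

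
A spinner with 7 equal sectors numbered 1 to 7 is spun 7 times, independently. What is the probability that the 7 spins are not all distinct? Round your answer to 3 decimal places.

P(all 7 different) = 7/7 · 6/7 · ··· · 1/7 ≈ 0.006.
P(at least two equal) = 1 − 0.006 = 0.994.

0.994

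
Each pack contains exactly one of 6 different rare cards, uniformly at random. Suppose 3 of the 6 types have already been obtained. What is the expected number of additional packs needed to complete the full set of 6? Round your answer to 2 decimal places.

11.00

Starting from 3 distinct types, each trial gives a new one with probability (6−i)/6 when i types are held, so the wait for the next new type is 6/(6−i).
E = 6/3 + 6/2 + 6/1 = 11 ≈ 11.00.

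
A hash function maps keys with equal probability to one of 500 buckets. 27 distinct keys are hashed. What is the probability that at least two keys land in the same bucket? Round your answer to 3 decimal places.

0.511

It's easier to compute the probability that all 27 are distinct.
P(all distinct) = 500/500 · 499/500 · ··· · 474/500 ≈ 0.489.
So the probability of at least one match is 1 − 0.489 = 0.511.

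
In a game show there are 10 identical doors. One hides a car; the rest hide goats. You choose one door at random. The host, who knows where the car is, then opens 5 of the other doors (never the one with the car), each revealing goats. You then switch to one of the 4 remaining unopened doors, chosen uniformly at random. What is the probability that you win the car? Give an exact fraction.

9/40

Your original door holds the car with probability 1/10, so the other 9 collectively hold it with probability 9/10.
The host can always find 5 empty doors to open, so the reveals don't change that 9/10; it is now spread over the 4 remaining unopened doors.
P(win by switching) = (9/10) · (1/4) = 9/40.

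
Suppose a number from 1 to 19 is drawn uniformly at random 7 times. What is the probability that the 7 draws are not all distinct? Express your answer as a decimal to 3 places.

P(all 7 different) = 19/19 · 18/19 · ··· · 13/19 ≈ 0.284.
P(at least two equal) = 1 − 0.284 = 0.716.

0.716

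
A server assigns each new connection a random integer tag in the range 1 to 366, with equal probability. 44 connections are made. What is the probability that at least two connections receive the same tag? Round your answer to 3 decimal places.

It's easier to compute the probability that all 44 are distinct.
P(all distinct) = 366/366 · 365/366 · ··· · 323/366 ≈ 0.068.
So the probability of at least one match is 1 − 0.068 = 0.932.

0.932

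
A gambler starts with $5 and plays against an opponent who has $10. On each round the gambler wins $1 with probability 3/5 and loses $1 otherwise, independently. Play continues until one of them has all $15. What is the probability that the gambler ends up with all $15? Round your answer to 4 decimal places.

Let r = q/p = (2/5)/(3/5) = 2/3. The recurrence P(i) = p·P(i+1) + q·P(i−1) with P(0)=0, P(15)=1 gives P(i) = (1 − r^i)/(1 − r^15).
P(5) = (1 − (2/3)^5) / (1 − (2/3)^15) = 59049/67849 ≈ 0.8703.

0.8703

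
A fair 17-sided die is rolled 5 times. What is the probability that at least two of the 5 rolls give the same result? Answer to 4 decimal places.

P(all 5 different) = 17/17 · 16/17 · ··· · 13/17 ≈ 0.5230.
P(at least two equal) = 1 − 0.5230 = 0.4770.

0.4770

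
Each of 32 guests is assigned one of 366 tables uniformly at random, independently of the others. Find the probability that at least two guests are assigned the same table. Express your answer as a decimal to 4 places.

0.7524

It's easier to compute the probability that all 32 are distinct.
P(all distinct) = 366/366 · 365/366 · ··· · 335/366 ≈ 0.2476.
So the probability of at least one match is 1 − 0.2476 = 0.7524.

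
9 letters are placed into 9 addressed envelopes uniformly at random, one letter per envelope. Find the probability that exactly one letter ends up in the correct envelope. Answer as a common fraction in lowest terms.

2119/5760

Choose which one is fixed: C(9,1) = 9 ways.
The remaining 8 must have no fixed point: D(8) = 14833.
P = 9·14833/362880 = 2119/5760.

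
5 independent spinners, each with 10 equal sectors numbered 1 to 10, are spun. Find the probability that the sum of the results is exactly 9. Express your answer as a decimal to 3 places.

There are 10^5 = 100000 equally likely outcomes.
The number of ordered 5-tuples from {1,…,10} summing to 9 is 70.
P(sum = 9) = 70/100000 = 7/10000 ≈ 0.001.

0.001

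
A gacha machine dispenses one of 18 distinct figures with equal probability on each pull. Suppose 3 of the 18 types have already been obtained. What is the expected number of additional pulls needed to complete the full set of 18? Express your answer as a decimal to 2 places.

59.73

Starting from 3 distinct types, each trial gives a new one with probability (18−i)/18 when i types are held, so the wait for the next new type is 18/(18−i).
E = 18/15 + 18/14 + 18/13 + 18/12 + 18/11 + 18/10 + 18/9 + 18/8 + 18/7 + 18/6 + 18/5 + 18/4 + 18/3 + 18/2 + 18/1 = 1195757/20020 ≈ 59.73.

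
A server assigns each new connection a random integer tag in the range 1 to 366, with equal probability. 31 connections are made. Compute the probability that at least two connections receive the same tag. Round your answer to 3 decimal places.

It's easier to compute the probability that all 31 are distinct.
P(all distinct) = 366/366 · 365/366 · ··· · 336/366 ≈ 0.271.
So the probability of at least one match is 1 − 0.271 = 0.729.

0.729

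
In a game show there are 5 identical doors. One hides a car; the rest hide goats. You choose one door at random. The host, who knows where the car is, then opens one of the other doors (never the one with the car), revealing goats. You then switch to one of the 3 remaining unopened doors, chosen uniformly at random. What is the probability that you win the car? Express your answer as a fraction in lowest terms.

4/15

Your original door holds the car with probability 1/5, so the other 4 collectively hold it with probability 4/5.
The host can always find an empty door to open, so this doesn't change that 4/5; it is now spread over the 3 remaining unopened doors.
P(win by switching) = (4/5) · (1/3) = 4/15.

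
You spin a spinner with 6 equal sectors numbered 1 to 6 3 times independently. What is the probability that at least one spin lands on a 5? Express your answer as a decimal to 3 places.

P(no spin lands on a 5) = (5/6)^3 ≈ 0.579.
P(at least one) = 1 − 0.579 = 0.421.

0.421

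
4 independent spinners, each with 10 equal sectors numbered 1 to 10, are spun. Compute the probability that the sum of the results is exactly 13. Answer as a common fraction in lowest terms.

11/500

There are 10^4 = 10000 equally likely outcomes.
The number of ordered 4-tuples from {1,…,10} summing to 13 is 220.
P(sum = 13) = 220/10000 = 11/500.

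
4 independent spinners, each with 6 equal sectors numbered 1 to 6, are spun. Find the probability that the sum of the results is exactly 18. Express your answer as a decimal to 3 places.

0.062

There are 6^4 = 1296 equally likely outcomes.
The number of ordered 4-tuples from {1,…,6} summing to 18 is 80.
P(sum = 18) = 80/1296 = 5/81 ≈ 0.062.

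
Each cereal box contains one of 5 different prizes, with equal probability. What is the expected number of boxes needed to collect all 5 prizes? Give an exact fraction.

137/12

After i distinct types are collected, each trial gives a new one with probability (5−i)/5, so the expected wait for the next new type is 5/(5−i).
E = 5/5 + 5/4 + 5/3 + 5/2 + 5/1 = 137/12.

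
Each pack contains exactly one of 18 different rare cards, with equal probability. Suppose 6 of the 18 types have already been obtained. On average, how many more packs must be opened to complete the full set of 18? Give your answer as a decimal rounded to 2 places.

55.86

Starting from 6 distinct types, each trial gives a new one with probability (18−i)/18 when i types are held, so the wait for the next new type is 18/(18−i).
E = 18/12 + 18/11 + 18/10 + 18/9 + 18/8 + 18/7 + 18/6 + 18/5 + 18/4 + 18/3 + 18/2 + 18/1 = 86021/1540 ≈ 55.86.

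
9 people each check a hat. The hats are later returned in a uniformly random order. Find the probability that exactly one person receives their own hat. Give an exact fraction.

Choose which one is fixed: C(9,1) = 9 ways.
The remaining 8 must have no fixed point: D(8) = 14833.
P = 9·14833/362880 = 2119/5760.

2119/5760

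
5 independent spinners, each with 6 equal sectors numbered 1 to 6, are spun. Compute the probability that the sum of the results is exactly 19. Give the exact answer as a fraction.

245/2592

There are 6^5 = 7776 equally likely outcomes.
The number of ordered 5-tuples from {1,…,6} summing to 19 is 735.
P(sum = 19) = 735/7776 = 245/2592.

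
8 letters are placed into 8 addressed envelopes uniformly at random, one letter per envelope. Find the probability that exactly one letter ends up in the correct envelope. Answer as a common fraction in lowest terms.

103/280

Choose which one is fixed: C(8,1) = 8 ways.
The remaining 7 must have no fixed point: D(7) = 1854.
P = 8·1854/40320 = 103/280.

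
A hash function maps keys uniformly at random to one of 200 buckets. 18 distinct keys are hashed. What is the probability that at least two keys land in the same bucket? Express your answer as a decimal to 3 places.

It's easier to compute the probability that all 18 are distinct.
P(all distinct) = 200/200 · 199/200 · ··· · 183/200 ≈ 0.455.
So the probability of at least one match is 1 − 0.455 = 0.545.

0.545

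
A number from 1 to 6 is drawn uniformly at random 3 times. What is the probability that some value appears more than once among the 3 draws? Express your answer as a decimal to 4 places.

P(all 3 different) = 6/6 · 5/6 · ··· · 4/6 ≈ 0.5556.
P(at least two equal) = 1 − 0.5556 = 0.4444.

0.4444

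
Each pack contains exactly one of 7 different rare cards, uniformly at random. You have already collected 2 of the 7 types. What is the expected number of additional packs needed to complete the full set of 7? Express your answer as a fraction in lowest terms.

Starting from 2 distinct types, each trial gives a new one with probability (7−i)/7 when i types are held, so the wait for the next new type is 7/(7−i).
E = 7/5 + 7/4 + 7/3 + 7/2 + 7/1 = 959/60.

959/60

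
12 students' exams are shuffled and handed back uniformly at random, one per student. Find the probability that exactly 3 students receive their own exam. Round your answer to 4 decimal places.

0.0613

Choose which 3 of the 12 are fixed: C(12,3) = 220 ways.
The remaining 9 must have no fixed point: D(9) = 133496.
P = 220·133496/479001600 = 16687/272160 ≈ 0.0613.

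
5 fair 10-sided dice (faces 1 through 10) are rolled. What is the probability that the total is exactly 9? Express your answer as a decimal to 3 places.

There are 10^5 = 100000 equally likely outcomes.
The number of ordered 5-tuples from {1,…,10} summing to 9 is 70.
P(sum = 9) = 70/100000 = 7/10000 ≈ 0.001.

0.001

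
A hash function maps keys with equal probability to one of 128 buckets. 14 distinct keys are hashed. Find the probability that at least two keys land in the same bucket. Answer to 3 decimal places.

It's easier to compute the probability that all 14 are distinct.
P(all distinct) = 128/128 · 127/128 · ··· · 115/128 ≈ 0.478.
So the probability of at least one match is 1 − 0.478 = 0.522.

0.522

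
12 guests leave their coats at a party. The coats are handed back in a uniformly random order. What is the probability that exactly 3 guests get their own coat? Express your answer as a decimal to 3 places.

Choose which 3 of the 12 are fixed: C(12,3) = 220 ways.
The remaining 9 must have no fixed point: D(9) = 133496.
P = 220·133496/479001600 = 16687/272160 ≈ 0.061.

0.061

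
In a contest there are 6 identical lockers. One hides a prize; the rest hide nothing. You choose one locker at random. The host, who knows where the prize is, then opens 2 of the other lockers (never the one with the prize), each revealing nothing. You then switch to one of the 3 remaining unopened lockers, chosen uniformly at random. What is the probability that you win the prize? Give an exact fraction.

Your original locker holds the prize with probability 1/6, so the other 5 collectively hold it with probability 5/6.
The host can always find 2 empty lockers to open, so the reveals don't change that 5/6; it is now spread over the 3 remaining unopened lockers.
P(win by switching) = (5/6) · (1/3) = 5/18.

5/18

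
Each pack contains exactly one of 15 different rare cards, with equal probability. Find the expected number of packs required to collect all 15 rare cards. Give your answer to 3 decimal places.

49.773

After i distinct types are collected, each trial gives a new one with probability (15−i)/15, so the expected wait for the next new type is 15/(15−i).
E = 15/15 + 15/14 + 15/13 + 15/12 + 15/11 + 15/10 + 15/9 + 15/8 + 15/7 + 15/6 + 15/5 + 15/4 + 15/3 + 15/2 + 15/1 = 1195757/24024 ≈ 49.773.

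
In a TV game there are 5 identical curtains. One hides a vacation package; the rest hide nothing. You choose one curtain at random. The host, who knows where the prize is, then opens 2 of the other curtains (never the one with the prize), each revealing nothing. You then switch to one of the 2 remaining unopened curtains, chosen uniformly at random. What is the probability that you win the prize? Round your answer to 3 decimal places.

Your original curtain holds the prize with probability 1/5, so the other 4 collectively hold it with probability 4/5.
The host can always find 2 empty curtains to open, so the reveals don't change that 4/5; it is now spread over the 2 remaining unopened curtains.
P(win by switching) = (4/5) · (1/2) = 2/5 ≈ 0.400.

0.400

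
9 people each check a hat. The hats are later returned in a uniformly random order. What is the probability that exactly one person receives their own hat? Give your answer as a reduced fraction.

Choose which one is fixed: C(9,1) = 9 ways.
The remaining 8 must have no fixed point: D(8) = 14833.
P = 9·14833/362880 = 2119/5760.

2119/5760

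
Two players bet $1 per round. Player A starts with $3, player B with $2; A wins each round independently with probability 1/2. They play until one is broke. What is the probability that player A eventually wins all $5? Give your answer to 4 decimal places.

With a fair step, P(i) = ½P(i−1) + ½P(i+1) with P(0)=0, P(5)=1 has the linear solution P(i) = i/5.
P(3) = 3/5 ≈ 0.6000.

0.6000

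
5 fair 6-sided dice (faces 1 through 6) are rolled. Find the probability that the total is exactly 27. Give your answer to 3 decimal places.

There are 6^5 = 7776 equally likely outcomes.
The number of ordered 5-tuples from {1,…,6} summing to 27 is 35.
P(sum = 27) = 35/7776 ≈ 0.005.

0.005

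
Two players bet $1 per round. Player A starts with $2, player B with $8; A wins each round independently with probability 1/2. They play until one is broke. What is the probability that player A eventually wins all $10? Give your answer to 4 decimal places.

With a fair step, P(i) = ½P(i−1) + ½P(i+1) with P(0)=0, P(10)=1 has the linear solution P(i) = i/10.
P(2) = 2/10 = 1/5 ≈ 0.2000.

0.2000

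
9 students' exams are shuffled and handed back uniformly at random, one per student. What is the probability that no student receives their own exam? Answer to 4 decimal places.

This is the derangement probability: permutations of 9 with no fixed point.
D(9) = 9! · (1 − 1/1! + 1/2! − ··· + (−1)^9/9!) = 133496.
P = 133496/362880 = 16687/45360 ≈ 0.3679.

0.3679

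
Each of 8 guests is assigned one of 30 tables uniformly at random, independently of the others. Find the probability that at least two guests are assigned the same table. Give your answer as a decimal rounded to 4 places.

0.6403

It's easier to compute the probability that all 8 are distinct.
P(all distinct) = 30/30 · 29/30 · ··· · 23/30 ≈ 0.3597.
So the probability of at least one match is 1 − 0.3597 = 0.6403.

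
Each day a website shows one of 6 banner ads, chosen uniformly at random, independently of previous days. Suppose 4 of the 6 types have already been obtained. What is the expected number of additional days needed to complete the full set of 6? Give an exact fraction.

9

Starting from 4 distinct types, each trial gives a new one with probability (6−i)/6 when i types are held, so the wait for the next new type is 6/(6−i).
E = 6/2 + 6/1 = 9.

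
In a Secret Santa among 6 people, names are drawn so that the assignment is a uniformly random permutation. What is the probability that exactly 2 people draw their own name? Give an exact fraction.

3/16

Choose which 2 of the 6 are fixed: C(6,2) = 15 ways.
The remaining 4 must have no fixed point: D(4) = 9.
P = 15·9/720 = 3/16.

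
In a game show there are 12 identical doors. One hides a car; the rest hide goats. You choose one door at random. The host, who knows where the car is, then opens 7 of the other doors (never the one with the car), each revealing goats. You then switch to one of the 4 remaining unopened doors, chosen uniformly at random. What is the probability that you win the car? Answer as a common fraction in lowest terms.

Your original door holds the car with probability 1/12, so the other 11 collectively hold it with probability 11/12.
The host can always find 7 empty doors to open, so the reveals don't change that 11/12; it is now spread over the 4 remaining unopened doors.
P(win by switching) = (11/12) · (1/4) = 11/48.

11/48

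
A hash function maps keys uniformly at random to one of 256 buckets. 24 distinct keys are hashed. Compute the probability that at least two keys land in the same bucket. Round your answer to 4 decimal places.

It's easier to compute the probability that all 24 are distinct.
P(all distinct) = 256/256 · 255/256 · ··· · 233/256 ≈ 0.3287.
So the probability of at least one match is 1 − 0.3287 = 0.6713.

0.6713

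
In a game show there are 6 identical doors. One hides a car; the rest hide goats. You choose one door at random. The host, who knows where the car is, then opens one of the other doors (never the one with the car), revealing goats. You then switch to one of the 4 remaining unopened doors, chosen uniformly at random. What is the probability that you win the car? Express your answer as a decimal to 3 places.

Your original door holds the car with probability 1/6, so the other 5 collectively hold it with probability 5/6.
The host can always find an empty door to open, so this doesn't change that 5/6; it is now spread over the 4 remaining unopened doors.
P(win by switching) = (5/6) · (1/4) = 5/24 ≈ 0.208.

0.208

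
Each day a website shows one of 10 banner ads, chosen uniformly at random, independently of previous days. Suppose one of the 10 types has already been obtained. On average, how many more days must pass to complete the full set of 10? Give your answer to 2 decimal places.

28.29

Starting from 1 distinct type, each trial gives a new one with probability (10−i)/10 when i types are held, so the wait for the next new type is 10/(10−i).
E = 10/9 + 10/8 + 10/7 + 10/6 + 10/5 + 10/4 + 10/3 + 10/2 + 10/1 = 7129/252 ≈ 28.29.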